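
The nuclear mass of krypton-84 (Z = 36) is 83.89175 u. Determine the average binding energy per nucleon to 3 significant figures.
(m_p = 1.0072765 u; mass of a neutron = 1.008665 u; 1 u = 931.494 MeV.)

8.72 MeV/nucleon

Mass of separated nucleons = 36(1.0072765) + 48(1.008665) = 36.2619540 + 48.415920 = 84.6778740 u
The mass defect is 84.6778740 − 83.89175 = 0.7861240 u.
E_B = 0.7861240 × 931.494 = 732.2698 MeV
Dividing by A = 84 gives 8.717 MeV per nucleon.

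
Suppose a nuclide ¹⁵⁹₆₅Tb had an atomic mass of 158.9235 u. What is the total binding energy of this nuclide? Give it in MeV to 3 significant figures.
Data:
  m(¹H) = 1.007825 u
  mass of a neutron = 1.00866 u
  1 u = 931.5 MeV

1300 MeV

The nucleus contains 65 protons and 159 − 65 = 94 neutrons.
Mass of separated nucleons = 65(1.007825) + 94(1.00866) = 65.508625 + 94.81404 = 160.322665 u
The mass defect is 160.322665 − 158.9235 = 1.399165 u.
Converting to energy: 1.399165 u × 931.5 MeV/u = 1303.32 MeV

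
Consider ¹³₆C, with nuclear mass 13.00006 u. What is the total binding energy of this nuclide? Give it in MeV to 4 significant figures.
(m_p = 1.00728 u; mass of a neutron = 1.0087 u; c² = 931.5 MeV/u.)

97.36 MeV

With 6 protons and 7 neutrons (A = 13):
Total constituent mass: 6 × 1.00728 + 7 × 1.0087 = 13.10458 u
Δm = 13.10458 − 13.00006 = 0.10452 u
E_B = 0.10452 × 931.5 = 97.3604 MeV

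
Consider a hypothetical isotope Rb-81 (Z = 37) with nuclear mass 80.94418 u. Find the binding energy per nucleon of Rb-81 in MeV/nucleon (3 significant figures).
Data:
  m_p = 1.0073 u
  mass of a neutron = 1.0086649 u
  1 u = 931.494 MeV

Total constituent mass: 37 × 1.0073 + 44 × 1.0086649 = 81.6513556 u
The mass defect is 81.6513556 − 80.94418 = 0.7071756 u.
Converting to energy: 0.7071756 u × 931.494 MeV/u = 658.730 MeV
BE/A = 658.730 MeV / 81 = 8.132 MeV/nucleon

8.13 MeV/nucleon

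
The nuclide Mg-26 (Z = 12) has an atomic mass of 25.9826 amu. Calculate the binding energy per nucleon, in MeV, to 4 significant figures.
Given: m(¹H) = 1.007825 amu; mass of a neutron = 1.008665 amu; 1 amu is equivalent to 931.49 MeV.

8.334 MeV/nucleon

Σm = 12·m(¹H) + 14·m_n = 12.093900 + 14.121310 = 26.215210 amu
Δm = 26.215210 − 25.9826 = 0.232610 amu
Converting to energy: 0.232610 amu × 931.49 MeV/amu = 216.674 MeV
Per nucleon: 216.674 / 26 = 8.334 MeV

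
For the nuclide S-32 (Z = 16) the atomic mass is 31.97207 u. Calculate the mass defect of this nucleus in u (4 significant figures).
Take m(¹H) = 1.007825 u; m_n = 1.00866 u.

Z = 16, so N = A − Z = 32 − 16 = 16.
Σm = 16·m(¹H) + 16·m_n = 16.125200 + 16.13856 = 32.263760 u
Δm = 32.263760 − 31.97207 = 0.291690 u

0.2917 u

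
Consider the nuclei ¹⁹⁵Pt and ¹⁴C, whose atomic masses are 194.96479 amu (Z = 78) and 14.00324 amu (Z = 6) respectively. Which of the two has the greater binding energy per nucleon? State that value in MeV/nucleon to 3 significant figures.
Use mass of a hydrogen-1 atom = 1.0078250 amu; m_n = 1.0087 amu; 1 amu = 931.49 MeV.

¹⁹⁵Pt: Σm = 78(1.0078250) + 117(1.0087) = 196.6282500 amu; Δm = 1.6634600 amu; E_B = 1549.5 MeV; E_B/A = 7.946 MeV
¹⁴C: Σm = 6(1.0078250) + 8(1.0087) = 14.1165500 amu; Δm = 0.1133100 amu; E_B = 105.55 MeV; E_B/A = 7.539 MeV
¹⁹⁵Pt has the higher binding energy per nucleon, so it is the more tightly bound nucleus.

¹⁹⁵Pt; 7.95 MeV/nucleon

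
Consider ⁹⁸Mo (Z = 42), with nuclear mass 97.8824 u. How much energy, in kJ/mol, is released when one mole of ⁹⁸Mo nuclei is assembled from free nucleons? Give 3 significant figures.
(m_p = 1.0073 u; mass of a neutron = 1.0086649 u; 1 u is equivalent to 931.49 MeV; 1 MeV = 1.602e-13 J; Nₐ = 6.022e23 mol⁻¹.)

8.17e+10 kJ/mol

Total constituent mass: 42 × 1.0073 + 56 × 1.0086649 = 98.7918344 u
The mass defect is 98.7918344 − 97.8824 = 0.9094344 u.
Binding energy = Δm·c² = 0.9094344 × 931.49 MeV/u = 847.129 MeV
Per nucleus in joules: 847.129 MeV × 1.602e-13 J/MeV = 1.3571e-10 J
Per mole: 1.3571e-10 J × 6.022e23 mol⁻¹ = 8.1725e+13 J/mol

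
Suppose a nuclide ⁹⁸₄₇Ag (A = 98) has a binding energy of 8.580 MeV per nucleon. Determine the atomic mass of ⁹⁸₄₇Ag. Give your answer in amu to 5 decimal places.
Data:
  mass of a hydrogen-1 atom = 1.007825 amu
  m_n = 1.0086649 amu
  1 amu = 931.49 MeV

97.90700 amu

Total binding energy = 98 × 8.580 = 840.840 MeV
Mass defect = 840.840 MeV / (931.49 MeV/amu) = 0.9026828 amu
Constituent mass = 47(1.007825) + 51(1.0086649) = 98.8096849 amu
Atomic mass = 98.8096849 − 0.9026828 = 97.9070021 amu ≈ 97.90700 amu (to 5 decimal places)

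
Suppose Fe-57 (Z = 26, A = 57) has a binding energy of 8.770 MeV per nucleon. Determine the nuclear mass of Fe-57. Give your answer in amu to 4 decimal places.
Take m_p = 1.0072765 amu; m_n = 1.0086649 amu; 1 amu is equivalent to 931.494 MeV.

56.9211 amu

Total binding energy = 57 × 8.770 = 499.890 MeV
Mass defect = 499.890 MeV / (931.494 MeV/amu) = 0.536654 amu
Constituent mass = 26(1.0072765) + 31(1.0086649) = 57.4578009 amu
Nuclear mass = 57.4578009 − 0.536654 = 56.9211469 amu ≈ 56.9211 amu (to 4 decimal places)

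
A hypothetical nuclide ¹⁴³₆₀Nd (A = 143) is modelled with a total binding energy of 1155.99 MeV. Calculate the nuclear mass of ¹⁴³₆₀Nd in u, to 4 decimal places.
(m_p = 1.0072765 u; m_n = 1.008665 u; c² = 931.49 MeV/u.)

142.9148 u

Mass defect = 1155.99 MeV / (931.49 MeV/u) = 1.241012 u
Constituent mass = 60(1.0072765) + 83(1.008665) = 144.1557850 u
Nuclear mass = 144.1557850 − 1.241012 = 142.9147730 u ≈ 142.9148 u (to 4 decimal places)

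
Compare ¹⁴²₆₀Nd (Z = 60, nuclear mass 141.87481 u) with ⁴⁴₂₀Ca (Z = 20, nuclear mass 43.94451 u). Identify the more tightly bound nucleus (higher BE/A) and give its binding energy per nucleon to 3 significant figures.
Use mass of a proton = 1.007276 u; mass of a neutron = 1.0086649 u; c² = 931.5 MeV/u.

¹⁴²₆₀Nd: Σm = 60(1.007276) + 82(1.0086649) = 143.1470818 u; Δm = 1.2722718 u; E_B = 1185.1 MeV; E_B/A = 8.346 MeV
⁴⁴₂₀Ca: Σm = 20(1.007276) + 24(1.0086649) = 44.3534776 u; Δm = 0.4089676 u; E_B = 380.95 MeV; E_B/A = 8.658 MeV
⁴⁴₂₀Ca has the higher binding energy per nucleon, so it is the more tightly bound nucleus.

⁴⁴₂₀Ca; 8.66 MeV/nucleon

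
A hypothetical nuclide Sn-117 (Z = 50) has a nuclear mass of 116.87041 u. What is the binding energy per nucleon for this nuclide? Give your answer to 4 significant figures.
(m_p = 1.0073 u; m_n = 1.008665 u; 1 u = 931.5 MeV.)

8.560 MeV/nucleon

The nucleus contains 50 protons and 117 − 50 = 67 neutrons.
Σm = 50·m_p + 67·m_n = 50.3650 + 67.580555 = 117.945555 u
Δm = 117.945555 − 116.87041 = 1.075145 u
Converting to energy: 1.075145 u × 931.5 MeV/u = 1001.50 MeV
Per nucleon: 1001.50 / 117 = 8.560 MeV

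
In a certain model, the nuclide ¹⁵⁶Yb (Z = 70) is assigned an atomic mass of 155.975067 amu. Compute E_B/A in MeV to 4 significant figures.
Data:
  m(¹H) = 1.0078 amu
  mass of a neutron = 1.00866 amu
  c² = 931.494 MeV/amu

7.856 MeV/nucleon

Z = 70, so N = A − Z = 156 − 70 = 86.
Mass of separated nucleons = 70(1.0078) + 86(1.00866) = 70.5460 + 86.74476 = 157.29076 amu
Mass defect Δm = 157.29076 − 155.975067 = 1.315693 amu
Converting to energy: 1.315693 amu × 931.494 MeV/amu = 1225.56 MeV
BE/A = 1225.56 MeV / 156 = 7.856 MeV/nucleon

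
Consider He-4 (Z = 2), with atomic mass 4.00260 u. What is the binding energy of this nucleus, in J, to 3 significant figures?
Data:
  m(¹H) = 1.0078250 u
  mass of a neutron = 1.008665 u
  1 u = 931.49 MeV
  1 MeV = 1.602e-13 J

The nucleus contains 2 protons and 4 − 2 = 2 neutrons.
Total constituent mass: 2 × 1.0078250 + 2 × 1.008665 = 4.0329800 u
Δm = 4.0329800 − 4.00260 = 0.0303800 u
Binding energy = Δm·c² = 0.0303800 × 931.49 MeV/u = 28.2987 MeV
In joules: 28.2987 MeV × 1.602e-13 J/MeV = 4.5335e-12 J

4.53e-12 J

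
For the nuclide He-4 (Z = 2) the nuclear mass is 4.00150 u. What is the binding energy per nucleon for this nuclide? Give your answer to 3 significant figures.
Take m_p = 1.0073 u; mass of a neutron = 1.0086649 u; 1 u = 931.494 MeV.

Σm = 2·m_p + 2·m_n = 2.0146 + 2.0173298 = 4.0319298 u
Mass defect Δm = 4.0319298 − 4.00150 = 0.0304298 u
E_B = 0.0304298 × 931.494 = 28.3452 MeV
Per nucleon: 28.3452 / 4 = 7.086 MeV

7.09 MeV/nucleon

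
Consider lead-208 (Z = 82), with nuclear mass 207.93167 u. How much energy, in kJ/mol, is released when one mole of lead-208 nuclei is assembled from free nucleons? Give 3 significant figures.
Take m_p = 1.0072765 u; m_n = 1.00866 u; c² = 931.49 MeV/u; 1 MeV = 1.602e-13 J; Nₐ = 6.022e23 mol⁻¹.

1.58e+11 kJ/mol

Z = 82, so N = A − Z = 208 − 82 = 126.
Σm = 82·m_p + 126·m_n = 82.5966730 + 127.09116 = 209.6878330 u
Mass defect Δm = 209.6878330 − 207.93167 = 1.7561630 u
Binding energy = Δm·c² = 1.7561630 × 931.49 MeV/u = 1635.85 MeV
Per nucleus in joules: 1635.85 MeV × 1.602e-13 J/MeV = 2.6206e-10 J
Per mole: 2.6206e-10 J × 6.022e23 mol⁻¹ = 1.5781e+14 J/mol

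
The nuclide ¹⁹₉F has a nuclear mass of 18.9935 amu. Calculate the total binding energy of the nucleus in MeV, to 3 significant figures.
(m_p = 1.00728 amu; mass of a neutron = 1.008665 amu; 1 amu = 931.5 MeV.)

148 MeV

The nucleus contains 9 protons and 19 − 9 = 10 neutrons.
Σm = 9·m_p + 10·m_n = 9.06552 + 10.086650 = 19.152170 amu
Mass defect Δm = 19.152170 − 18.9935 = 0.158670 amu
Converting to energy: 0.158670 amu × 931.5 MeV/amu = 147.801 MeV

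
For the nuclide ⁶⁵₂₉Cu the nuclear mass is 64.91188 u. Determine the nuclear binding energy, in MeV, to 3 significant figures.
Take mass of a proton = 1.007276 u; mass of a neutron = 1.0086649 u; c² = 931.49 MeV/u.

569 MeV

Mass of separated nucleons = 29(1.007276) + 36(1.0086649) = 29.211004 + 36.3119364 = 65.5229404 u
Δm = 65.5229404 − 64.91188 = 0.6110604 u
Converting to energy: 0.6110604 u × 931.49 MeV/u = 569.197 MeV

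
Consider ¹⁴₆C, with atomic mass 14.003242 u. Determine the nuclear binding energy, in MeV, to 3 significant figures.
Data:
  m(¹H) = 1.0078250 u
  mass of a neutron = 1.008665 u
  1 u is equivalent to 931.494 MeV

105 MeV

Mass of separated nucleons = 6(1.0078250) + 8(1.008665) = 6.0469500 + 8.069320 = 14.1162700 u
Mass defect Δm = 14.1162700 − 14.003242 = 0.1130280 u
Binding energy = Δm·c² = 0.1130280 × 931.494 MeV/u = 105.285 MeV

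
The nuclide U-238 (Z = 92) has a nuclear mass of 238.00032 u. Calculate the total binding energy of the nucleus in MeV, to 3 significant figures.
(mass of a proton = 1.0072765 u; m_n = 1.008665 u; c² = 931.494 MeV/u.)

1800 MeV

With 92 protons and 146 neutrons (A = 238):
Mass of separated nucleons = 92(1.0072765) + 146(1.008665) = 92.6694380 + 147.265090 = 239.9345280 u
The mass defect is 239.9345280 − 238.00032 = 1.9342080 u.
E_B = 1.9342080 × 931.494 = 1801.70 MeV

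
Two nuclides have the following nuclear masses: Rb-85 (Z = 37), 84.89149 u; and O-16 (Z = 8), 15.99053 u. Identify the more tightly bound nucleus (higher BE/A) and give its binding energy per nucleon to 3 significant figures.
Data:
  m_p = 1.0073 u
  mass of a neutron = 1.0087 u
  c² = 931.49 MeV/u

Rb-85; 8.73 MeV/nucleon

Rb-85: Σm = 37(1.0073) + 48(1.0087) = 85.6877 u; Δm = 0.79621 u; E_B = 741.66 MeV; E_B/A = 8.725 MeV
O-16: Σm = 8(1.0073) + 8(1.0087) = 16.1280 u; Δm = 0.13747 u; E_B = 128.05 MeV; E_B/A = 8.003 MeV
Rb-85 has the higher binding energy per nucleon, so it is the more tightly bound nucleus.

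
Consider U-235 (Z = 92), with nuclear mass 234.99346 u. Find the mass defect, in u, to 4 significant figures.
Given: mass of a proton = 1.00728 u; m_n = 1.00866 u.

1.915 u

Total constituent mass: 92 × 1.00728 + 143 × 1.00866 = 236.90814 u
The mass defect is 236.90814 − 234.99346 = 1.91468 u.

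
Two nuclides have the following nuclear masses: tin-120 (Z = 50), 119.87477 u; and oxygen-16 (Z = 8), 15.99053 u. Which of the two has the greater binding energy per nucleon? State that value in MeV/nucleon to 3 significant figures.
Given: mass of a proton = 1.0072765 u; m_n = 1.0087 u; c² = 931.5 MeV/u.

tin-120: Σm = 50(1.0072765) + 70(1.0087) = 120.9728250 u; Δm = 1.0980550 u; E_B = 1022.84 MeV; E_B/A = 8.524 MeV
oxygen-16: Σm = 8(1.0072765) + 8(1.0087) = 16.1278120 u; Δm = 0.1372820 u; E_B = 127.878 MeV; E_B/A = 7.992 MeV
tin-120 has the higher binding energy per nucleon, so it is the more tightly bound nucleus.

tin-120; 8.52 MeV/nucleon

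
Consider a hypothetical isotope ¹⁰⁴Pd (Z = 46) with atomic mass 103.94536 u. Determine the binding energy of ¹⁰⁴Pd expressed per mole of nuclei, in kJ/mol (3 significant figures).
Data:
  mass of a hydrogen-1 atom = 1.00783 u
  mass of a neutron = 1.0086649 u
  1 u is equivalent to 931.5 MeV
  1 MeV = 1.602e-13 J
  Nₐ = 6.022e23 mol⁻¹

8.24e+10 kJ/mol

Mass of separated nucleons = 46(1.00783) + 58(1.0086649) = 46.36018 + 58.5025642 = 104.8627442 u
Mass defect Δm = 104.8627442 − 103.94536 = 0.9173842 u
Binding energy = Δm·c² = 0.9173842 × 931.5 MeV/u = 854.543 MeV
Per nucleus in joules: 854.543 MeV × 1.602e-13 J/MeV = 1.3690e-10 J
Per mole: 1.3690e-10 J × 6.022e23 mol⁻¹ = 8.2441e+13 J/mol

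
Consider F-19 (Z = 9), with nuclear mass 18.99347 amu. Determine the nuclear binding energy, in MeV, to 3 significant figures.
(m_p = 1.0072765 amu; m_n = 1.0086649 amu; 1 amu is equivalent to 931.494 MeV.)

Z = 9, so N = A − Z = 19 − 9 = 10.
Σm = 9·m_p + 10·m_n = 9.0654885 + 10.0866490 = 19.1521375 amu
The mass defect is 19.1521375 − 18.99347 = 0.1586675 amu.
Converting to energy: 0.1586675 amu × 931.494 MeV/amu = 147.798 MeV

148 MeV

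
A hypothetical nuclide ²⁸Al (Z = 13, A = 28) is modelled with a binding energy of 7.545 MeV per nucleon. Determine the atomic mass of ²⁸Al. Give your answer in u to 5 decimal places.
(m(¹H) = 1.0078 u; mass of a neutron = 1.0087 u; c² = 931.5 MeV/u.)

28.00510 u

Total binding energy = 28 × 7.545 = 211.260 MeV
Mass defect = 211.260 MeV / (931.5 MeV/u) = 0.2267955 u
Constituent mass = 13(1.0078) + 15(1.0087) = 28.2319 u
Atomic mass = 28.2319 − 0.2267955 = 28.0051045 u ≈ 28.00510 u (to 5 decimal places)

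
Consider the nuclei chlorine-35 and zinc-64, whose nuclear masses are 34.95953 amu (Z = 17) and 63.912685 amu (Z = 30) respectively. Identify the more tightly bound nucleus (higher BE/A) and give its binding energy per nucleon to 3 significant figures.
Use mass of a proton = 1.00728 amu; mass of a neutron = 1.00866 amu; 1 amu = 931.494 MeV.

zinc-64; 8.74 MeV/nucleon

chlorine-35: Σm = 17(1.00728) + 18(1.00866) = 35.27964 amu; Δm = 0.32011 amu; E_B = 298.18 MeV; E_B/A = 8.519 MeV
zinc-64: Σm = 30(1.00728) + 34(1.00866) = 64.51284 amu; Δm = 0.600155 amu; E_B = 559.04 MeV; E_B/A = 8.735 MeV
zinc-64 has the higher binding energy per nucleon, so it is the more tightly bound nucleus.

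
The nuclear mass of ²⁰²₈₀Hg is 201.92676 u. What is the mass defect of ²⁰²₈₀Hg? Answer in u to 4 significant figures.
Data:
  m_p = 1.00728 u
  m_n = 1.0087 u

Total constituent mass: 80 × 1.00728 + 122 × 1.0087 = 203.64380 u
Mass defect Δm = 203.64380 − 201.92676 = 1.71704 u

1.717 u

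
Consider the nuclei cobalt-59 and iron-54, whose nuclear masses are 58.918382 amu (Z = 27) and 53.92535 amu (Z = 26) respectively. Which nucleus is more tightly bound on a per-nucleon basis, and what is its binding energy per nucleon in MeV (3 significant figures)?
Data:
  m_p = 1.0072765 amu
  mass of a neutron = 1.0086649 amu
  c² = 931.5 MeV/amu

cobalt-59: Σm = 27(1.0072765) + 32(1.0086649) = 59.4737423 amu; Δm = 0.5553603 amu; E_B = 517.32 MeV; E_B/A = 8.768 MeV
iron-54: Σm = 26(1.0072765) + 28(1.0086649) = 54.4318062 amu; Δm = 0.5064562 amu; E_B = 471.76 MeV; E_B/A = 8.736 MeV
cobalt-59 has the higher binding energy per nucleon, so it is the more tightly bound nucleus.

cobalt-59; 8.77 MeV/nucleon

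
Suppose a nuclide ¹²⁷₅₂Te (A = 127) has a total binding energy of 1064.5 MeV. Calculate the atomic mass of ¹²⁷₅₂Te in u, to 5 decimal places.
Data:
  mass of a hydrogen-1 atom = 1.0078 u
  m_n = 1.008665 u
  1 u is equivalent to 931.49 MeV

Mass defect = 1064.5 MeV / (931.49 MeV/u) = 1.1427927 u
Constituent mass = 52(1.0078) + 75(1.008665) = 128.055475 u
Atomic mass = 128.055475 − 1.1427927 = 126.9126823 u ≈ 126.91268 u (to 5 decimal places)

126.91268 u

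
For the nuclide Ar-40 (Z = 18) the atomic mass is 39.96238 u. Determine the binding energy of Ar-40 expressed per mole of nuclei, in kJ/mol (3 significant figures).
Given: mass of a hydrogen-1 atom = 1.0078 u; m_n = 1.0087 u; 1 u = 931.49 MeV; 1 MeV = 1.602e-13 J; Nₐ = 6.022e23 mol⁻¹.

The nucleus contains 18 protons and 40 − 18 = 22 neutrons.
Total constituent mass: 18 × 1.0078 + 22 × 1.0087 = 40.3318 u
Δm = 40.3318 − 39.96238 = 0.36942 u
Converting to energy: 0.36942 u × 931.49 MeV/u = 344.111 MeV
Per nucleus in joules: 344.111 MeV × 1.602e-13 J/MeV = 5.5127e-11 J
Per mole: 5.5127e-11 J × 6.022e23 mol⁻¹ = 3.3197e+13 J/mol

3.32e+10 kJ/mol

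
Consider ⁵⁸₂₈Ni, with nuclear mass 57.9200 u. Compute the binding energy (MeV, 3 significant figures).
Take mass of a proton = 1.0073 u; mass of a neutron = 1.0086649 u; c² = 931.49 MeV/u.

Σm = 28·m_p + 30·m_n = 28.2044 + 30.2599470 = 58.4643470 u
Mass defect Δm = 58.4643470 − 57.9200 = 0.5443470 u
E_B = 0.5443470 × 931.49 = 507.054 MeV

507 MeV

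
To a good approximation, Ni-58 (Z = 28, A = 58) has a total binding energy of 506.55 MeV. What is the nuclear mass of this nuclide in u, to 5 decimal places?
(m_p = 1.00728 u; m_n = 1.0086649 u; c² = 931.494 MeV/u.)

57.91998 u

Mass defect = 506.55 MeV / (931.494 MeV/u) = 0.5438038 u
Constituent mass = 28(1.00728) + 30(1.0086649) = 58.4637870 u
Nuclear mass = 58.4637870 − 0.5438038 = 57.9199832 u ≈ 57.91998 u (to 5 decimal places)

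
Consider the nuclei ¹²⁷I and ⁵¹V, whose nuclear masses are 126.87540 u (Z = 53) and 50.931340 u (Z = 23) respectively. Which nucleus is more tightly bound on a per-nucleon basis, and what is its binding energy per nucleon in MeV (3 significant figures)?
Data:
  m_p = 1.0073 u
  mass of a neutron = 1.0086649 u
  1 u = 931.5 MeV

¹²⁷I: Σm = 53(1.0073) + 74(1.0086649) = 128.0281026 u; Δm = 1.1527026 u; E_B = 1073.742 MeV; E_B/A = 8.4547 MeV
⁵¹V: Σm = 23(1.0073) + 28(1.0086649) = 51.4105172 u; Δm = 0.4791772 u; E_B = 446.35 MeV; E_B/A = 8.752 MeV
⁵¹V has the higher binding energy per nucleon, so it is the more tightly bound nucleus.

⁵¹V; 8.75 MeV/nucleon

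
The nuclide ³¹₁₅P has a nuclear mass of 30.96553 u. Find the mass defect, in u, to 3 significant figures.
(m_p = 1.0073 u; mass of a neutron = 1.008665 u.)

The nucleus contains 15 protons and 31 − 15 = 16 neutrons.
Total constituent mass: 15 × 1.0073 + 16 × 1.008665 = 31.248140 u
Mass defect Δm = 31.248140 − 30.96553 = 0.282610 u

0.283 u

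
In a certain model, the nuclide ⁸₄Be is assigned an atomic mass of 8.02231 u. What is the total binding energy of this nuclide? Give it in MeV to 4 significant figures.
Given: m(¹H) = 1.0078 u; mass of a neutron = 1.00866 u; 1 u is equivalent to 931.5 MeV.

40.55 MeV

Total constituent mass: 4 × 1.0078 + 4 × 1.00866 = 8.06584 u
Δm = 8.06584 − 8.02231 = 0.04353 u
Binding energy = Δm·c² = 0.04353 × 931.5 MeV/u = 40.5482 MeV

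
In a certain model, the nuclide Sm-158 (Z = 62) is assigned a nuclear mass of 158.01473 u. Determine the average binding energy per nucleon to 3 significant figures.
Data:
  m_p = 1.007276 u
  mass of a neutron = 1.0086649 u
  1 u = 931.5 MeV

The nucleus contains 62 protons and 158 − 62 = 96 neutrons.
Total constituent mass: 62 × 1.007276 + 96 × 1.0086649 = 159.2829424 u
Mass defect Δm = 159.2829424 − 158.01473 = 1.2682124 u
Binding energy = Δm·c² = 1.2682124 × 931.5 MeV/u = 1181.34 MeV
Per nucleon: 1181.34 / 158 = 7.477 MeV

7.48 MeV/nucleon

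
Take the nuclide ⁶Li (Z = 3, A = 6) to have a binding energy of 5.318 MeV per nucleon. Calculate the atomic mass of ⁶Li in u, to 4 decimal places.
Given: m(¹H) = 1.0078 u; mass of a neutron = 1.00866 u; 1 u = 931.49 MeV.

Total binding energy = 6 × 5.318 = 31.908 MeV
Mass defect = 31.908 MeV / (931.49 MeV/u) = 0.034255 u
Constituent mass = 3(1.0078) + 3(1.00866) = 6.04938 u
Atomic mass = 6.04938 − 0.034255 = 6.015125 u ≈ 6.0151 u (to 4 decimal places)

6.0151 u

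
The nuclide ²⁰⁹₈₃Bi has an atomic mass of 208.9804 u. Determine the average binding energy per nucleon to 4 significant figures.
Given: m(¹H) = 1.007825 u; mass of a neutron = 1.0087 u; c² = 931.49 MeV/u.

Z = 83, so N = A − Z = 209 − 83 = 126.
Total constituent mass: 83 × 1.007825 + 126 × 1.0087 = 210.745675 u
The mass defect is 210.745675 − 208.9804 = 1.765275 u.
Binding energy = Δm·c² = 1.765275 × 931.49 MeV/u = 1644.34 MeV
BE/A = 1644.34 MeV / 209 = 7.868 MeV/nucleon

7.868 MeV/nucleon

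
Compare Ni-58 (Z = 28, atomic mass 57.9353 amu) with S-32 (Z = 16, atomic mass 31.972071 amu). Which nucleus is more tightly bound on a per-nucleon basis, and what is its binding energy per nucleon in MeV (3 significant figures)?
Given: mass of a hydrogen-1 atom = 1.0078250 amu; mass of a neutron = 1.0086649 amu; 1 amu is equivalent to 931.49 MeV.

Ni-58; 8.73 MeV/nucleon

Ni-58: Σm = 28(1.0078250) + 30(1.0086649) = 58.4790470 amu; Δm = 0.5437470 amu; E_B = 506.49 MeV; E_B/A = 8.733 MeV
S-32: Σm = 16(1.0078250) + 16(1.0086649) = 32.2638384 amu; Δm = 0.2917674 amu; E_B = 271.78 MeV; E_B/A = 8.493 MeV
Ni-58 has the higher binding energy per nucleon, so it is the more tightly bound nucleus.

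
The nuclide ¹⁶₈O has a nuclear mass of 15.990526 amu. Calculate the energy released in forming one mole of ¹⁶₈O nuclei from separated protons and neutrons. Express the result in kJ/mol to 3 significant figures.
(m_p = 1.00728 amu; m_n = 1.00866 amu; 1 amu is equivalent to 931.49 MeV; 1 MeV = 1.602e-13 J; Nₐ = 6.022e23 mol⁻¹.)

Σm = 8·m_p + 8·m_n = 8.05824 + 8.06928 = 16.12752 amu
Mass defect Δm = 16.12752 − 15.990526 = 0.136994 amu
Binding energy = Δm·c² = 0.136994 × 931.49 MeV/amu = 127.609 MeV
Per nucleus in joules: 127.609 MeV × 1.602e-13 J/MeV = 2.0443e-11 J
Per mole: 2.0443e-11 J × 6.022e23 mol⁻¹ = 1.2311e+13 J/mol

1.23e+10 kJ/mol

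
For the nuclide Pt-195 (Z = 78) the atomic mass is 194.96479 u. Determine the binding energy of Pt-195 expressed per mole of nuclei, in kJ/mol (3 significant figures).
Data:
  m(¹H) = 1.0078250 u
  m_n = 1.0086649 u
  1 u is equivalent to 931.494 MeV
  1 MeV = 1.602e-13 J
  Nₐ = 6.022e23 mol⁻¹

Z = 78, so N = A − Z = 195 − 78 = 117.
Total constituent mass: 78 × 1.0078250 + 117 × 1.0086649 = 196.6241433 u
Δm = 196.6241433 − 194.96479 = 1.6593533 u
Converting to energy: 1.6593533 u × 931.494 MeV/u = 1545.68 MeV
Per nucleus in joules: 1545.68 MeV × 1.602e-13 J/MeV = 2.4762e-10 J
Per mole: 2.4762e-10 J × 6.022e23 mol⁻¹ = 1.4912e+14 J/mol

1.49e+11 kJ/mol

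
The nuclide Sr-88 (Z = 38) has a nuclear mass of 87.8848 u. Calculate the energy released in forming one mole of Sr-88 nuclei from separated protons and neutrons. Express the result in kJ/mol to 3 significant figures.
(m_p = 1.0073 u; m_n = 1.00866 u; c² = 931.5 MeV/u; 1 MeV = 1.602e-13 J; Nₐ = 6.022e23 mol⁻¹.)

The nucleus contains 38 protons and 88 − 38 = 50 neutrons.
Mass of separated nucleons = 38(1.0073) + 50(1.00866) = 38.2774 + 50.43300 = 88.71040 u
Mass defect Δm = 88.71040 − 87.8848 = 0.82560 u
Converting to energy: 0.82560 u × 931.5 MeV/u = 769.046 MeV
Per nucleus in joules: 769.046 MeV × 1.602e-13 J/MeV = 1.2320e-10 J
Per mole: 1.2320e-10 J × 6.022e23 mol⁻¹ = 7.4191e+13 J/mol

7.42e+10 kJ/mol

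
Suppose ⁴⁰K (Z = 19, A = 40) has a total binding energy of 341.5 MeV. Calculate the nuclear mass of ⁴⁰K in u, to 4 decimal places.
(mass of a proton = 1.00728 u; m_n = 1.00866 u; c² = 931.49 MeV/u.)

Mass defect = 341.5 MeV / (931.49 MeV/u) = 0.366617 u
Constituent mass = 19(1.00728) + 21(1.00866) = 40.32018 u
Nuclear mass = 40.32018 − 0.366617 = 39.953563 u ≈ 39.9536 u (to 4 decimal places)

39.9536 u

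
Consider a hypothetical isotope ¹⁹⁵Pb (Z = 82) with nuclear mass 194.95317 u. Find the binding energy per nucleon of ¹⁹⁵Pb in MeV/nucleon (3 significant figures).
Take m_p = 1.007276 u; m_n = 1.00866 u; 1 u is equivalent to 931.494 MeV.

Σm = 82·m_p + 113·m_n = 82.596632 + 113.97858 = 196.575212 u
Mass defect Δm = 196.575212 − 194.95317 = 1.622042 u
Binding energy = Δm·c² = 1.622042 × 931.494 MeV/u = 1510.92 MeV
BE/A = 1510.92 MeV / 195 = 7.748 MeV/nucleon

7.75 MeV/nucleon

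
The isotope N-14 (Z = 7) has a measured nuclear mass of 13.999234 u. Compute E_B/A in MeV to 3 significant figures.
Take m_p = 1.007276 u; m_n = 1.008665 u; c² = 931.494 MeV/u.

7.48 MeV/nucleon

The nucleus contains 7 protons and 14 − 7 = 7 neutrons.
Σm = 7·m_p + 7·m_n = 7.050932 + 7.060655 = 14.111587 u
Δm = 14.111587 − 13.999234 = 0.112353 u
Converting to energy: 0.112353 u × 931.494 MeV/u = 104.656 MeV
BE/A = 104.656 MeV / 14 = 7.475 MeV/nucleon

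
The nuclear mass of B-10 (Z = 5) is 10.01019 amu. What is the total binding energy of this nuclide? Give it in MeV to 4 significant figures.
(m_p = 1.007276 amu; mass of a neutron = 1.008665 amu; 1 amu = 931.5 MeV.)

With 5 protons and 5 neutrons (A = 10):
Mass of separated nucleons = 5(1.007276) + 5(1.008665) = 5.036380 + 5.043325 = 10.079705 amu
Δm = 10.079705 − 10.01019 = 0.069515 amu
E_B = 0.069515 × 931.5 = 64.7532 MeV

64.75 MeV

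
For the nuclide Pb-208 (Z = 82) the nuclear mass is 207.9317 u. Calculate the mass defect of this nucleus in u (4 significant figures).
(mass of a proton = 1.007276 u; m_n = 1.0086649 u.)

1.757 u

Z = 82, so N = A − Z = 208 − 82 = 126.
Σm = 82·m_p + 126·m_n = 82.596632 + 127.0917774 = 209.6884094 u
The mass defect is 209.6884094 − 207.9317 = 1.7567094 u.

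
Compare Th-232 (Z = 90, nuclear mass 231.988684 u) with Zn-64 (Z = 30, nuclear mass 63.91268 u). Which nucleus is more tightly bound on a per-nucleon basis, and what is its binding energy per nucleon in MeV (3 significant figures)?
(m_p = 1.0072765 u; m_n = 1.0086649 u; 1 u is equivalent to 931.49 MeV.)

Zn-64; 8.74 MeV/nucleon

Th-232: Σm = 90(1.0072765) + 142(1.0086649) = 233.8853008 u; Δm = 1.8966168 u; E_B = 1766.6796 MeV; E_B/A = 7.614998 MeV
Zn-64: Σm = 30(1.0072765) + 34(1.0086649) = 64.5129016 u; Δm = 0.6002216 u; E_B = 559.10 MeV; E_B/A = 8.736 MeV
Zn-64 has the higher binding energy per nucleon, so it is the more tightly bound nucleus.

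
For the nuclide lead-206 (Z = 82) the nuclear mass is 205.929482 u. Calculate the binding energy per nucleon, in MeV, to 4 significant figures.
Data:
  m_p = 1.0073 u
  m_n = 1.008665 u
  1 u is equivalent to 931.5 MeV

Mass of separated nucleons = 82(1.0073) + 124(1.008665) = 82.5986 + 125.074460 = 207.673060 u
Δm = 207.673060 − 205.929482 = 1.743578 u
Converting to energy: 1.743578 u × 931.5 MeV/u = 1624.14 MeV
Per nucleon: 1624.14 / 206 = 7.884 MeV

7.884 MeV/nucleon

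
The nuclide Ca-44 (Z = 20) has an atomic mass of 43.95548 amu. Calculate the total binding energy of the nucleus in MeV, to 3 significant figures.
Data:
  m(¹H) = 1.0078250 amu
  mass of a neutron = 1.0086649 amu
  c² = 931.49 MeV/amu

381 MeV

With 20 protons and 24 neutrons (A = 44):
Total constituent mass: 20 × 1.0078250 + 24 × 1.0086649 = 44.3644576 amu
Δm = 44.3644576 − 43.95548 = 0.4089776 amu
Converting to energy: 0.4089776 amu × 931.49 MeV/amu = 380.959 MeV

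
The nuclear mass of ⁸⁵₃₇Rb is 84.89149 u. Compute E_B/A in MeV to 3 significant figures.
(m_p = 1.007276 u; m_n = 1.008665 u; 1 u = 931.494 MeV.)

8.70 MeV/nucleon

Z = 37, so N = A − Z = 85 − 37 = 48.
Mass of separated nucleons = 37(1.007276) + 48(1.008665) = 37.269212 + 48.415920 = 85.685132 u
Δm = 85.685132 − 84.89149 = 0.793642 u
E_B = 0.793642 × 931.494 = 739.273 MeV
Dividing by A = 85 gives 8.697 MeV per nucleon.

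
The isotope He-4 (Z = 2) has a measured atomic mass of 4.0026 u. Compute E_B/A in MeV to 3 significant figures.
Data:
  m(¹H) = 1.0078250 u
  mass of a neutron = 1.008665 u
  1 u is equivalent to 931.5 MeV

The nucleus contains 2 protons and 4 − 2 = 2 neutrons.
Σm = 2·m(¹H) + 2·m_n = 2.0156500 + 2.017330 = 4.0329800 u
Mass defect Δm = 4.0329800 − 4.0026 = 0.0303800 u
Converting to energy: 0.0303800 u × 931.5 MeV/u = 28.29897 MeV
Per nucleon: 28.29897 / 4 = 7.0747 MeV

7.07 MeV/nucleon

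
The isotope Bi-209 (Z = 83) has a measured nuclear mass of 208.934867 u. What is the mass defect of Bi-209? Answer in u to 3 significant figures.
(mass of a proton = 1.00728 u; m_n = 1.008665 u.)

Σm = 83·m_p + 126·m_n = 83.60424 + 127.091790 = 210.696030 u
Mass defect Δm = 210.696030 − 208.934867 = 1.761163 u

1.76 u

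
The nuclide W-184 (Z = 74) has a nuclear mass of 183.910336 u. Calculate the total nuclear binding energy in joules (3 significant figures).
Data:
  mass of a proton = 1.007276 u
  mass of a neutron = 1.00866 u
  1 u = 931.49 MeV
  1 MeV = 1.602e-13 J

Total constituent mass: 74 × 1.007276 + 110 × 1.00866 = 185.491024 u
Δm = 185.491024 − 183.910336 = 1.580688 u
Binding energy = Δm·c² = 1.580688 × 931.49 MeV/u = 1472.40 MeV
In joules: 1472.40 MeV × 1.602e-13 J/MeV = 2.3588e-10 J

2.36e-10 J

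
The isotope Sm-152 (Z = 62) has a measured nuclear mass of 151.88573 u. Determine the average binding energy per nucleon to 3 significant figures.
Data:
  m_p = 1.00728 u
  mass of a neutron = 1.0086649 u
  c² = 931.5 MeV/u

8.25 MeV/nucleon

The nucleus contains 62 protons and 152 − 62 = 90 neutrons.
Σm = 62·m_p + 90·m_n = 62.45136 + 90.7798410 = 153.2312010 u
Δm = 153.2312010 − 151.88573 = 1.3454710 u
Binding energy = Δm·c² = 1.3454710 × 931.5 MeV/u = 1253.31 MeV
BE/A = 1253.31 MeV / 152 = 8.245 MeV/nucleon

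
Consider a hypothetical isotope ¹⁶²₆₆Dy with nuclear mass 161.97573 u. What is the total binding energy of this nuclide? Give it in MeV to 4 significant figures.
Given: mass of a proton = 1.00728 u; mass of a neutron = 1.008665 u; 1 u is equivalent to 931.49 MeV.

Total constituent mass: 66 × 1.00728 + 96 × 1.008665 = 163.312320 u
The mass defect is 163.312320 − 161.97573 = 1.336590 u.
Binding energy = Δm·c² = 1.336590 × 931.49 MeV/u = 1245.02 MeV

1245 MeV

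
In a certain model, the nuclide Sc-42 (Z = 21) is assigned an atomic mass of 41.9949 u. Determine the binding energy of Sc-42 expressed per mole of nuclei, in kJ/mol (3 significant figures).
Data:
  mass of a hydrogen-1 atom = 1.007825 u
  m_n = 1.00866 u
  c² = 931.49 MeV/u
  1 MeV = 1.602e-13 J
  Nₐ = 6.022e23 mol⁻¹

3.16e+10 kJ/mol

The nucleus contains 21 protons and 42 − 21 = 21 neutrons.
Σm = 21·m(¹H) + 21·m_n = 21.164325 + 21.18186 = 42.346185 u
Mass defect Δm = 42.346185 − 41.9949 = 0.351285 u
Converting to energy: 0.351285 u × 931.49 MeV/u = 327.218 MeV
Per nucleus in joules: 327.218 MeV × 1.602e-13 J/MeV = 5.2420e-11 J
Per mole: 5.2420e-11 J × 6.022e23 mol⁻¹ = 3.1567e+13 J/mol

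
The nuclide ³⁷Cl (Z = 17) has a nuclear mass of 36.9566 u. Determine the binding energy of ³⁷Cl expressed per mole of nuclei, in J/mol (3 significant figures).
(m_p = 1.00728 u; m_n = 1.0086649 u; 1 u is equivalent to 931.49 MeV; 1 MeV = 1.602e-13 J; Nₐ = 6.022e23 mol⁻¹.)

3.06e+13 J/mol

Z = 17, so N = A − Z = 37 − 17 = 20.
Mass of separated nucleons = 17(1.00728) + 20(1.0086649) = 17.12376 + 20.1732980 = 37.2970580 u
Δm = 37.2970580 − 36.9566 = 0.3404580 u
E_B = 0.3404580 × 931.49 = 317.133 MeV
Per nucleus in joules: 317.133 MeV × 1.602e-13 J/MeV = 5.0805e-11 J
Per mole: 5.0805e-11 J × 6.022e23 mol⁻¹ = 3.0595e+13 J/mol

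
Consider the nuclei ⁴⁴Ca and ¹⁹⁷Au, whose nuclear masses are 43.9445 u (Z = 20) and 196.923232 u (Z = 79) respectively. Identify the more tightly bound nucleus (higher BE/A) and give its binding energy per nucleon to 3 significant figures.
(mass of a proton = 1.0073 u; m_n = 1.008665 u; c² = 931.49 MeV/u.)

⁴⁴Ca: Σm = 20(1.0073) + 24(1.008665) = 44.353960 u; Δm = 0.409460 u; E_B = 381.41 MeV; E_B/A = 8.668 MeV
¹⁹⁷Au: Σm = 79(1.0073) + 118(1.008665) = 198.599170 u; Δm = 1.675938 u; E_B = 1561.1 MeV; E_B/A = 7.924 MeV
⁴⁴Ca has the higher binding energy per nucleon, so it is the more tightly bound nucleus.

⁴⁴Ca; 8.67 MeV/nucleon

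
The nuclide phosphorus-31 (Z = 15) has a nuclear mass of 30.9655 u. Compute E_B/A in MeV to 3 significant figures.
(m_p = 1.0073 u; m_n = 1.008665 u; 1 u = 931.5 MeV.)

8.49 MeV/nucleon

Σm = 15·m_p + 16·m_n = 15.1095 + 16.138640 = 31.248140 u
The mass defect is 31.248140 − 30.9655 = 0.282640 u.
E_B = 0.282640 × 931.5 = 263.279 MeV
BE/A = 263.279 MeV / 31 = 8.493 MeV/nucleon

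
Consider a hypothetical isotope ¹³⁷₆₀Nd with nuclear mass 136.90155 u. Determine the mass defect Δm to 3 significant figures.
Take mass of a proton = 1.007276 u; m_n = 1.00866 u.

With 60 protons and 77 neutrons (A = 137):
Total constituent mass: 60 × 1.007276 + 77 × 1.00866 = 138.103380 u
Δm = 138.103380 − 136.90155 = 1.201830 u

1.20 u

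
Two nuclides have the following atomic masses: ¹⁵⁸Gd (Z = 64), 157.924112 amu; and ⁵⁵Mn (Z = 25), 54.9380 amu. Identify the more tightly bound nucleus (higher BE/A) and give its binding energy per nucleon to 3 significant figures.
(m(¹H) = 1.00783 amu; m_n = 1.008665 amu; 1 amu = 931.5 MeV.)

¹⁵⁸Gd: Σm = 64(1.00783) + 94(1.008665) = 159.315630 amu; Δm = 1.391518 amu; E_B = 1296.2 MeV; E_B/A = 8.204 MeV
⁵⁵Mn: Σm = 25(1.00783) + 30(1.008665) = 55.455700 amu; Δm = 0.517700 amu; E_B = 482.24 MeV; E_B/A = 8.768 MeV
⁵⁵Mn has the higher binding energy per nucleon, so it is the more tightly bound nucleus.

⁵⁵Mn; 8.77 MeV/nucleon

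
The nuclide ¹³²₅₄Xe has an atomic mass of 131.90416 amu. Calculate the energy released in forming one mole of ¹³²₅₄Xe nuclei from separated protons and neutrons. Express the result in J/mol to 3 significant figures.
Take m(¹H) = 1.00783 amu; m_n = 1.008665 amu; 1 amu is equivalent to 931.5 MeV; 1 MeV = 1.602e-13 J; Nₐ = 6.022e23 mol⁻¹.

The nucleus contains 54 protons and 132 − 54 = 78 neutrons.
Mass of separated nucleons = 54(1.00783) + 78(1.008665) = 54.42282 + 78.675870 = 133.098690 amu
Δm = 133.098690 − 131.90416 = 1.194530 amu
E_B = 1.194530 × 931.5 = 1112.70 MeV
Per nucleus in joules: 1112.70 MeV × 1.602e-13 J/MeV = 1.7825e-10 J
Per mole: 1.7825e-10 J × 6.022e23 mol⁻¹ = 1.0734e+14 J/mol

1.07e+14 J/mol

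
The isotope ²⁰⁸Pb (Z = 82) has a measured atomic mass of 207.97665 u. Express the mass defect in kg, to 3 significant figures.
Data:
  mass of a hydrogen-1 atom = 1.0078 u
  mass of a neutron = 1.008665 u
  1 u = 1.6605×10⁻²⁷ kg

2.91e-27 kg

The nucleus contains 82 protons and 208 − 82 = 126 neutrons.
Total constituent mass: 82 × 1.0078 + 126 × 1.008665 = 209.731390 u
Mass defect Δm = 209.731390 − 207.97665 = 1.754740 u
In SI units: 1.754740 u × 1.6605×10⁻²⁷ kg/u = 2.9137e-27 kg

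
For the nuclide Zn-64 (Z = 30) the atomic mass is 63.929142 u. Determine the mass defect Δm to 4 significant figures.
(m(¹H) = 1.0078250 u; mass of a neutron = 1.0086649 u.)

0.6002 u

Mass of separated nucleons = 30(1.0078250) + 34(1.0086649) = 30.2347500 + 34.2946066 = 64.5293566 u
Mass defect Δm = 64.5293566 − 63.929142 = 0.6002146 u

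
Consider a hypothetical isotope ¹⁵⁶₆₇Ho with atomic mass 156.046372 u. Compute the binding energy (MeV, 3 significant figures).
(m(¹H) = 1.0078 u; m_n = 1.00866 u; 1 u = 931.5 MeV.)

Mass of separated nucleons = 67(1.0078) + 89(1.00866) = 67.5226 + 89.77074 = 157.29334 u
Δm = 157.29334 − 156.046372 = 1.246968 u
Converting to energy: 1.246968 u × 931.5 MeV/u = 1161.55 MeV

1160 MeV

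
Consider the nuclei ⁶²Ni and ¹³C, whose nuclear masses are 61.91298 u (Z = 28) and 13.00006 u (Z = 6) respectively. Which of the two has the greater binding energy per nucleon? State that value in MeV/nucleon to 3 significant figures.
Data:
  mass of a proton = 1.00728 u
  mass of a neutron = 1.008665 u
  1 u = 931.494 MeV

⁶²Ni: Σm = 28(1.00728) + 34(1.008665) = 62.498450 u; Δm = 0.585470 u; E_B = 545.36 MeV; E_B/A = 8.796 MeV
¹³C: Σm = 6(1.00728) + 7(1.008665) = 13.104335 u; Δm = 0.104275 u; E_B = 97.132 MeV; E_B/A = 7.472 MeV
⁶²Ni has the higher binding energy per nucleon, so it is the more tightly bound nucleus.

⁶²Ni; 8.80 MeV/nucleon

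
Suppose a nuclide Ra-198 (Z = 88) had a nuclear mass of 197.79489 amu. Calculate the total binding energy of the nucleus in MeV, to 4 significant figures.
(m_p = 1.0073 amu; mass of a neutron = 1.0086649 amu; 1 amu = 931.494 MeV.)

Z = 88, so N = A − Z = 198 − 88 = 110.
Mass of separated nucleons = 88(1.0073) + 110(1.0086649) = 88.6424 + 110.9531390 = 199.5955390 amu
The mass defect is 199.5955390 − 197.79489 = 1.8006490 amu.
Binding energy = Δm·c² = 1.8006490 × 931.494 MeV/amu = 1677.29 MeV

1677 MeV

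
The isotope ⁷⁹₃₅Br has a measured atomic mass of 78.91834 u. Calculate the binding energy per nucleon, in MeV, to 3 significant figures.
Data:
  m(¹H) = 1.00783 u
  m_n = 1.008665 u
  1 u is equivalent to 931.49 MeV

Z = 35, so N = A − Z = 79 − 35 = 44.
Mass of separated nucleons = 35(1.00783) + 44(1.008665) = 35.27405 + 44.381260 = 79.655310 u
Mass defect Δm = 79.655310 − 78.91834 = 0.736970 u
Converting to energy: 0.736970 u × 931.49 MeV/u = 686.480 MeV
Per nucleon: 686.480 / 79 = 8.690 MeV

8.69 MeV/nucleon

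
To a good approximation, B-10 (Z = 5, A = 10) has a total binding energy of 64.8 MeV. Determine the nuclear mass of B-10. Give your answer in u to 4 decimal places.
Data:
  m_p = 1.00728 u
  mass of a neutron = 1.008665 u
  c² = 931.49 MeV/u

10.0102 u

Mass defect = 64.8 MeV / (931.49 MeV/u) = 0.069566 u
Constituent mass = 5(1.00728) + 5(1.008665) = 10.079725 u
Nuclear mass = 10.079725 − 0.069566 = 10.010159 u ≈ 10.0102 u (to 4 decimal places)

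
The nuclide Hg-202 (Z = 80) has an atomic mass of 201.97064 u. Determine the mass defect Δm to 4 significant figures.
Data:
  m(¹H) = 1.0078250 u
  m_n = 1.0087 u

1.717 u

Mass of separated nucleons = 80(1.0078250) + 122(1.0087) = 80.6260000 + 123.0614 = 203.6874000 u
Δm = 203.6874000 − 201.97064 = 1.7167600 u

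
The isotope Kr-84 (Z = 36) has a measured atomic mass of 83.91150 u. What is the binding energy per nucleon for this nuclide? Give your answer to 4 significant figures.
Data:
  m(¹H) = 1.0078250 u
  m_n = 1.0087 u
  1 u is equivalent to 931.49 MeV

8.736 MeV/nucleon

With 36 protons and 48 neutrons (A = 84):
Σm = 36·m(¹H) + 48·m_n = 36.2817000 + 48.4176 = 84.6993000 u
Δm = 84.6993000 − 83.91150 = 0.7878000 u
E_B = 0.7878000 × 931.49 = 733.828 MeV
Dividing by A = 84 gives 8.736 MeV per nucleon.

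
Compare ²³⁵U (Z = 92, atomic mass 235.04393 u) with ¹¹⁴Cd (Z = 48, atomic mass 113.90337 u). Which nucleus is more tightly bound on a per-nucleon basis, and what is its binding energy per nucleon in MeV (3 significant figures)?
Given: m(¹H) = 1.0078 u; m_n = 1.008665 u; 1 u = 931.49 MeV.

¹¹⁴Cd; 8.52 MeV/nucleon

²³⁵U: Σm = 92(1.0078) + 143(1.008665) = 236.956695 u; Δm = 1.912765 u; E_B = 1781.7 MeV; E_B/A = 7.582 MeV
¹¹⁴Cd: Σm = 48(1.0078) + 66(1.008665) = 114.946290 u; Δm = 1.042920 u; E_B = 971.47 MeV; E_B/A = 8.522 MeV
¹¹⁴Cd has the higher binding energy per nucleon, so it is the more tightly bound nucleus.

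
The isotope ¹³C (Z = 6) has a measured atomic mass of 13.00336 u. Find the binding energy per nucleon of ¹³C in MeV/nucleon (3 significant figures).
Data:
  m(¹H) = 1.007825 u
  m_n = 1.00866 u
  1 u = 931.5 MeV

7.47 MeV/nucleon

Total constituent mass: 6 × 1.007825 + 7 × 1.00866 = 13.107570 u
Δm = 13.107570 − 13.00336 = 0.104210 u
Binding energy = Δm·c² = 0.104210 × 931.5 MeV/u = 97.0716 MeV
Dividing by A = 13 gives 7.467 MeV per nucleon.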